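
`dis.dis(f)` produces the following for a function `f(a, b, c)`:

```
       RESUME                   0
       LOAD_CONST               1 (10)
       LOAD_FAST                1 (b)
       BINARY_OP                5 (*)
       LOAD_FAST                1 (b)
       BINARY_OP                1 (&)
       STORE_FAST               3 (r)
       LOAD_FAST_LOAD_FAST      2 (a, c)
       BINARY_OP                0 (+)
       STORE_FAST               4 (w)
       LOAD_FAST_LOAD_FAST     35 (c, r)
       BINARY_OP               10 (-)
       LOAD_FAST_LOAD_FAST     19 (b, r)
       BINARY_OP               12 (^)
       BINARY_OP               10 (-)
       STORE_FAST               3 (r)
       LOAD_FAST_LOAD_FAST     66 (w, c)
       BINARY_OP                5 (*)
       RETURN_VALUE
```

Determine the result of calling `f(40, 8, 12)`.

624

LOAD_CONST → push 10. Stack: [10]
LOAD_FAST b → push 8. Stack: [10, 8]
BINARY_OP * → 10 * 8 = 80. Stack: [80]
LOAD_FAST b → push 8. Stack: [80, 8]
BINARY_OP & → 80 & 8 = 0. Stack: [0]
STORE_FAST r → r=0. Stack: []
LOAD_FAST_LOAD_FAST a,c → push 40,12. Stack: [40, 12]
BINARY_OP + → 40 + 12 = 52. Stack: [52]
STORE_FAST w → w=52. Stack: []
LOAD_FAST_LOAD_FAST c,r → push 12,0. Stack: [12, 0]
BINARY_OP - → 12 - 0 = 12. Stack: [12]
LOAD_FAST_LOAD_FAST b,r → push 8,0. Stack: [12, 8, 0]
BINARY_OP ^ → 8 ^ 0 = 8. Stack: [12, 8]
BINARY_OP - → 12 - 8 = 4. Stack: [4]
STORE_FAST r → r=4. Stack: []
LOAD_FAST_LOAD_FAST w,c → push 52,12. Stack: [52, 12]
BINARY_OP * → 52 * 12 = 624. Stack: [624]
RETURN_VALUE → return 624.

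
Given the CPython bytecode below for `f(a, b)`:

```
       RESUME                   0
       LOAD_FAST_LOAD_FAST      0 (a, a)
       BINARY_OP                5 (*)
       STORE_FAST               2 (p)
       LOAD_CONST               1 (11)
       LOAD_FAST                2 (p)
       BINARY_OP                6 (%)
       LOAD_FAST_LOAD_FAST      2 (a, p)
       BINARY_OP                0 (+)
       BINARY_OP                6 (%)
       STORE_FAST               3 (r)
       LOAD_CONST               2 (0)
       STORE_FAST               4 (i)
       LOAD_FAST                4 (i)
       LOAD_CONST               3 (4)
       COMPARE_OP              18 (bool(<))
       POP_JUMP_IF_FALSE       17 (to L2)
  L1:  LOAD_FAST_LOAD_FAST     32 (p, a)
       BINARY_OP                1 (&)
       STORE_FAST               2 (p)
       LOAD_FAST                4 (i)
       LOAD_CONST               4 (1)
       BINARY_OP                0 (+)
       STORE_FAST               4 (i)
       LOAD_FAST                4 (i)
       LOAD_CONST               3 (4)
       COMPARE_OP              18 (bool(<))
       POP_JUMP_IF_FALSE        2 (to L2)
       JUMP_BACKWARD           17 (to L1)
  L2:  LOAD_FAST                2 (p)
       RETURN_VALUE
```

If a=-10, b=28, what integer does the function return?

100

LOAD_FAST_LOAD_FAST a,a → push -10,-10. Stack: [-10, -10]
BINARY_OP * → -10 * -10 = 100. Stack: [100]
STORE_FAST p → p=100. Stack: []
LOAD_CONST → push 11. Stack: [11]
LOAD_FAST p → push 100. Stack: [11, 100]
BINARY_OP % → 11 % 100 = 11. Stack: [11]
LOAD_FAST_LOAD_FAST a,p → push -10,100. Stack: [11, -10, 100]
BINARY_OP + → -10 + 100 = 90. Stack: [11, 90]
BINARY_OP % → 11 % 90 = 11. Stack: [11]
STORE_FAST r → r=11. Stack: []
LOAD_CONST → push 0. Stack: [0]
STORE_FAST i → i=0. Stack: []
LOAD_FAST i → push 0. Stack: [0]
LOAD_CONST → push 4. Stack: [0, 4]
COMPARE_OP bool(<) → 0 vs 4 = True. Stack: [True]
POP_JUMP_IF_FALSE → pop True; no jump. Stack: []
LOAD_FAST_LOAD_FAST p,a → push 100,-10. Stack: [100, -10]
BINARY_OP & → 100 & -10 = 100. Stack: [100]
STORE_FAST p → p=100. Stack: []
LOAD_FAST i → push 0. Stack: [0]
LOAD_CONST → push 1. Stack: [0, 1]
BINARY_OP + → 0 + 1 = 1. Stack: [1]
STORE_FAST i → i=1. Stack: []
LOAD_FAST i → push 1. Stack: [1]
LOAD_CONST → push 4. Stack: [1, 4]
COMPARE_OP bool(<) → 1 vs 4 = True. Stack: [True]
POP_JUMP_IF_FALSE → pop True; no jump. Stack: []
LOAD_FAST_LOAD_FAST p,a → push 100,-10. Stack: [100, -10]
BINARY_OP & → 100 & -10 = 100. Stack: [100]
STORE_FAST p → p=100. Stack: []
LOAD_FAST i → push 1. Stack: [1]
LOAD_CONST → push 1. Stack: [1, 1]
BINARY_OP + → 1 + 1 = 2. Stack: [2]
STORE_FAST i → i=2. Stack: []
LOAD_FAST i → push 2. Stack: [2]
LOAD_CONST → push 4. Stack: [2, 4]
COMPARE_OP bool(<) → 2 vs 4 = True. Stack: [True]
POP_JUMP_IF_FALSE → pop True; no jump. Stack: []
LOAD_FAST_LOAD_FAST p,a → push 100,-10. Stack: [100, -10]
BINARY_OP & → 100 & -10 = 100. Stack: [100]
STORE_FAST p → p=100. Stack: []
LOAD_FAST i → push 2. Stack: [2]
LOAD_CONST → push 1. Stack: [2, 1]
BINARY_OP + → 2 + 1 = 3. Stack: [3]
STORE_FAST i → i=3. Stack: []
LOAD_FAST i → push 3. Stack: [3]
LOAD_CONST → push 4. Stack: [3, 4]
COMPARE_OP bool(<) → 3 vs 4 = True. Stack: [True]
POP_JUMP_IF_FALSE → pop True; no jump. Stack: []
LOAD_FAST_LOAD_FAST p,a → push 100,-10. Stack: [100, -10]
BINARY_OP & → 100 & -10 = 100. Stack: [100]
STORE_FAST p → p=100. Stack: []
LOAD_FAST i → push 3. Stack: [3]
LOAD_CONST → push 1. Stack: [3, 1]
BINARY_OP + → 3 + 1 = 4. Stack: [4]
STORE_FAST i → i=4. Stack: []
LOAD_FAST i → push 4. Stack: [4]
LOAD_CONST → push 4. Stack: [4, 4]
COMPARE_OP bool(<) → 4 vs 4 = False. Stack: [False]
POP_JUMP_IF_FALSE → pop False; jump. Stack: []
LOAD_FAST p → push 100. Stack: [100]
RETURN_VALUE → return 100.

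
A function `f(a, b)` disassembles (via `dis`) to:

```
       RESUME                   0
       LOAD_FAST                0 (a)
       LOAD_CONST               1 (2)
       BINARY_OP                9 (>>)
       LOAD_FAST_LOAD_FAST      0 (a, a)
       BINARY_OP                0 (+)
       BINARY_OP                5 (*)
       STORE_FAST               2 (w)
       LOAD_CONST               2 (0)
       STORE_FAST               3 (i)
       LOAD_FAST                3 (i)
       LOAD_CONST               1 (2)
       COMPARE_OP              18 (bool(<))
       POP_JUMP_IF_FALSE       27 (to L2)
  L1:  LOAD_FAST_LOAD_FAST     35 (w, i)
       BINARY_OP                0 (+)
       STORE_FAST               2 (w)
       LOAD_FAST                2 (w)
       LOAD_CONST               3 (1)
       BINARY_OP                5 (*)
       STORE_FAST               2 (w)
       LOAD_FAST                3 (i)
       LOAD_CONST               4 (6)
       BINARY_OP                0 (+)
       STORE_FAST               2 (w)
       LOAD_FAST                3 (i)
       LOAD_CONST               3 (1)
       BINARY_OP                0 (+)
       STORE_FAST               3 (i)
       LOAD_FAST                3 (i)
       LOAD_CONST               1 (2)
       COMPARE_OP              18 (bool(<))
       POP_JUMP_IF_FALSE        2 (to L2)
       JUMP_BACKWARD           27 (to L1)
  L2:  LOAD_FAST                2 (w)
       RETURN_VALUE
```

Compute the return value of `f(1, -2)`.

7

LOAD_FAST a → push 1. Stack: [1]
LOAD_CONST → push 2. Stack: [1, 2]
BINARY_OP >> → 1 >> 2 = 0. Stack: [0]
LOAD_FAST_LOAD_FAST a,a → push 1,1. Stack: [0, 1, 1]
BINARY_OP + → 1 + 1 = 2. Stack: [0, 2]
BINARY_OP * → 0 * 2 = 0. Stack: [0]
STORE_FAST w → w=0. Stack: []
LOAD_CONST → push 0. Stack: [0]
STORE_FAST i → i=0. Stack: []
LOAD_FAST i → push 0. Stack: [0]
LOAD_CONST → push 2. Stack: [0, 2]
COMPARE_OP bool(<) → 0 vs 2 = True. Stack: [True]
POP_JUMP_IF_FALSE → pop True; no jump. Stack: []
LOAD_FAST_LOAD_FAST w,i → push 0,0. Stack: [0, 0]
BINARY_OP + → 0 + 0 = 0. Stack: [0]
STORE_FAST w → w=0. Stack: []
LOAD_FAST w → push 0. Stack: [0]
LOAD_CONST → push 1. Stack: [0, 1]
BINARY_OP * → 0 * 1 = 0. Stack: [0]
STORE_FAST w → w=0. Stack: []
LOAD_FAST i → push 0. Stack: [0]
LOAD_CONST → push 6. Stack: [0, 6]
BINARY_OP + → 0 + 6 = 6. Stack: [6]
STORE_FAST w → w=6. Stack: []
LOAD_FAST i → push 0. Stack: [0]
LOAD_CONST → push 1. Stack: [0, 1]
BINARY_OP + → 0 + 1 = 1. Stack: [1]
STORE_FAST i → i=1. Stack: []
LOAD_FAST i → push 1. Stack: [1]
LOAD_CONST → push 2. Stack: [1, 2]
COMPARE_OP bool(<) → 1 vs 2 = True. Stack: [True]
POP_JUMP_IF_FALSE → pop True; no jump. Stack: []
LOAD_FAST_LOAD_FAST w,i → push 6,1. Stack: [6, 1]
BINARY_OP + → 6 + 1 = 7. Stack: [7]
STORE_FAST w → w=7. Stack: []
LOAD_FAST w → push 7. Stack: [7]
LOAD_CONST → push 1. Stack: [7, 1]
BINARY_OP * → 7 * 1 = 7. Stack: [7]
STORE_FAST w → w=7. Stack: []
LOAD_FAST i → push 1. Stack: [1]
LOAD_CONST → push 6. Stack: [1, 6]
BINARY_OP + → 1 + 6 = 7. Stack: [7]
STORE_FAST w → w=7. Stack: []
LOAD_FAST i → push 1. Stack: [1]
LOAD_CONST → push 1. Stack: [1, 1]
BINARY_OP + → 1 + 1 = 2. Stack: [2]
STORE_FAST i → i=2. Stack: []
LOAD_FAST i → push 2. Stack: [2]
LOAD_CONST → push 2. Stack: [2, 2]
COMPARE_OP bool(<) → 2 vs 2 = False. Stack: [False]
POP_JUMP_IF_FALSE → pop False; jump. Stack: []
LOAD_FAST w → push 7. Stack: [7]
RETURN_VALUE → return 7.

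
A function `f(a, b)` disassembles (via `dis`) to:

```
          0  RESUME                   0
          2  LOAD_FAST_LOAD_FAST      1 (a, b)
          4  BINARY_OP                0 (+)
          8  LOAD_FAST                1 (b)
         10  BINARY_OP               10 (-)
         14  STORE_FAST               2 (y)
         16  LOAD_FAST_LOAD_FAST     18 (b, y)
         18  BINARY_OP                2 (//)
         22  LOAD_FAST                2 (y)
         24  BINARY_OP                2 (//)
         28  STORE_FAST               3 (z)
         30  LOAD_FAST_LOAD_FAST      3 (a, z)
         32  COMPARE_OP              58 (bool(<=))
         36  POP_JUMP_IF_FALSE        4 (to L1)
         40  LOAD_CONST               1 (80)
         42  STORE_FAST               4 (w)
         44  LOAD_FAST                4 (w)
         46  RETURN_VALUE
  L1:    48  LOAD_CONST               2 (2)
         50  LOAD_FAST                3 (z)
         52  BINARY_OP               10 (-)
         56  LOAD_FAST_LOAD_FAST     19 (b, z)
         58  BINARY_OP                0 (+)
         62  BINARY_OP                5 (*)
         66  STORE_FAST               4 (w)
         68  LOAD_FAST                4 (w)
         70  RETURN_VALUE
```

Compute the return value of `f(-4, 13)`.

80

LOAD_FAST_LOAD_FAST a,b → push -4,13. Stack: [-4, 13]
BINARY_OP + → -4 + 13 = 9. Stack: [9]
LOAD_FAST b → push 13. Stack: [9, 13]
BINARY_OP - → 9 - 13 = -4. Stack: [-4]
STORE_FAST y → y=-4. Stack: []
LOAD_FAST_LOAD_FAST b,y → push 13,-4. Stack: [13, -4]
BINARY_OP // → 13 // -4 = -4. Stack: [-4]
LOAD_FAST y → push -4. Stack: [-4, -4]
BINARY_OP // → -4 // -4 = 1. Stack: [1]
STORE_FAST z → z=1. Stack: []
LOAD_FAST_LOAD_FAST a,z → push -4,1. Stack: [-4, 1]
COMPARE_OP bool(<=) → -4 vs 1 = True. Stack: [True]
POP_JUMP_IF_FALSE → pop True; no jump. Stack: []
LOAD_CONST → push 80. Stack: [80]
STORE_FAST w → w=80. Stack: []
LOAD_FAST w → push 80. Stack: [80]
RETURN_VALUE → return 80.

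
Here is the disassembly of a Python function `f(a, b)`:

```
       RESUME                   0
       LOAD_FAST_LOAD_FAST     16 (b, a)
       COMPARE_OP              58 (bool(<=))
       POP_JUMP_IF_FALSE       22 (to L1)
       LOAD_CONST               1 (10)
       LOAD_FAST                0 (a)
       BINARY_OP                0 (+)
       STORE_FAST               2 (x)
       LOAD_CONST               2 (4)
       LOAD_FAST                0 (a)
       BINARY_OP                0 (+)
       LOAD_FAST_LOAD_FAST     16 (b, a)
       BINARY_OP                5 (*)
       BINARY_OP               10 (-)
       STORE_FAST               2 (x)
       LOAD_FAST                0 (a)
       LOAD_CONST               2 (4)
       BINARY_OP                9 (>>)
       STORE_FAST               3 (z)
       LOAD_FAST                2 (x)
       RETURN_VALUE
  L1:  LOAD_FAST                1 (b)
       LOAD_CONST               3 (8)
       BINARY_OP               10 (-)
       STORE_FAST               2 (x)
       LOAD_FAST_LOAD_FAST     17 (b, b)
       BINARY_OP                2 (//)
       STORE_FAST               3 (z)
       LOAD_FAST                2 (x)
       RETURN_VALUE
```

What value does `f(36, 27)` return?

-932

LOAD_FAST_LOAD_FAST b,a → push 27,36. Stack: [27, 36]
COMPARE_OP bool(<=) → 27 vs 36 = True. Stack: [True]
POP_JUMP_IF_FALSE → pop True; no jump. Stack: []
LOAD_CONST → push 10. Stack: [10]
LOAD_FAST a → push 36. Stack: [10, 36]
BINARY_OP + → 10 + 36 = 46. Stack: [46]
STORE_FAST x → x=46. Stack: []
LOAD_CONST → push 4. Stack: [4]
LOAD_FAST a → push 36. Stack: [4, 36]
BINARY_OP + → 4 + 36 = 40. Stack: [40]
LOAD_FAST_LOAD_FAST b,a → push 27,36. Stack: [40, 27, 36]
BINARY_OP * → 27 * 36 = 972. Stack: [40, 972]
BINARY_OP - → 40 - 972 = -932. Stack: [-932]
STORE_FAST x → x=-932. Stack: []
LOAD_FAST a → push 36. Stack: [36]
LOAD_CONST → push 4. Stack: [36, 4]
BINARY_OP >> → 36 >> 4 = 2. Stack: [2]
STORE_FAST z → z=2. Stack: []
LOAD_FAST x → push -932. Stack: [-932]
RETURN_VALUE → return -932.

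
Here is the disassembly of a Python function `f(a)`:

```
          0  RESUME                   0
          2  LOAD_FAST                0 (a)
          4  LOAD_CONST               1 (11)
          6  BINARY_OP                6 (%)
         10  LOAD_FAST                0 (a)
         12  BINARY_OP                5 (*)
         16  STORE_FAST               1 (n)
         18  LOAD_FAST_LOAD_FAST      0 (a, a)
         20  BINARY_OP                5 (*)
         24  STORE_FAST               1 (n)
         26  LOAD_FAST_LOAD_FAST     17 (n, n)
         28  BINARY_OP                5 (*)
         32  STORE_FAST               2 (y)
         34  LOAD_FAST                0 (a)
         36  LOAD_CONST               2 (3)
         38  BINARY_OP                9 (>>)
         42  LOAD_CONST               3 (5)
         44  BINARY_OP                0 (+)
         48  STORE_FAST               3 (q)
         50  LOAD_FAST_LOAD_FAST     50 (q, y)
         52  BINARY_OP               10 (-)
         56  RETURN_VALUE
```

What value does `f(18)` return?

LOAD_FAST a → push 18. Stack: [18]
LOAD_CONST → push 11. Stack: [18, 11]
BINARY_OP % → 18 % 11 = 7. Stack: [7]
LOAD_FAST a → push 18. Stack: [7, 18]
BINARY_OP * → 7 * 18 = 126. Stack: [126]
STORE_FAST n → n=126. Stack: []
LOAD_FAST_LOAD_FAST a,a → push 18,18. Stack: [18, 18]
BINARY_OP * → 18 * 18 = 324. Stack: [324]
STORE_FAST n → n=324. Stack: []
LOAD_FAST_LOAD_FAST n,n → push 324,324. Stack: [324, 324]
BINARY_OP * → 324 * 324 = 104976. Stack: [104976]
STORE_FAST y → y=104976. Stack: []
LOAD_FAST a → push 18. Stack: [18]
LOAD_CONST → push 3. Stack: [18, 3]
BINARY_OP >> → 18 >> 3 = 2. Stack: [2]
LOAD_CONST → push 5. Stack: [2, 5]
BINARY_OP + → 2 + 5 = 7. Stack: [7]
STORE_FAST q → q=7. Stack: []
LOAD_FAST_LOAD_FAST q,y → push 7,104976. Stack: [7, 104976]
BINARY_OP - → 7 - 104976 = -104969. Stack: [-104969]
RETURN_VALUE → return -104969.

-104969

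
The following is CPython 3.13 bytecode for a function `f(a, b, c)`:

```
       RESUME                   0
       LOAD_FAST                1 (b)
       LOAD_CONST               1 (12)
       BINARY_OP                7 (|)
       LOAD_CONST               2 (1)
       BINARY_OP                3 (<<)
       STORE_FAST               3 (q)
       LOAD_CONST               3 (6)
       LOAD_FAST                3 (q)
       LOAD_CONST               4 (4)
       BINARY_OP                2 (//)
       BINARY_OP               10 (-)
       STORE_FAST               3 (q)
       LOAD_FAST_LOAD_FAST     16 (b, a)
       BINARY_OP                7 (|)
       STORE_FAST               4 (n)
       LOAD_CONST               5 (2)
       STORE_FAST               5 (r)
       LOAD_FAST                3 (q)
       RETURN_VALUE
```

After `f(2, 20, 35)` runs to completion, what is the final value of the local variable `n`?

LOAD_FAST b → push 20. Stack: [20]
LOAD_CONST → push 12. Stack: [20, 12]
BINARY_OP | → 20 | 12 = 28. Stack: [28]
LOAD_CONST → push 1. Stack: [28, 1]
BINARY_OP << → 28 << 1 = 56. Stack: [56]
STORE_FAST q → q=56. Stack: []
LOAD_CONST → push 6. Stack: [6]
LOAD_FAST q → push 56. Stack: [6, 56]
LOAD_CONST → push 4. Stack: [6, 56, 4]
BINARY_OP // → 56 // 4 = 14. Stack: [6, 14]
BINARY_OP - → 6 - 14 = -8. Stack: [-8]
STORE_FAST q → q=-8. Stack: []
LOAD_FAST_LOAD_FAST b,a → push 20,2. Stack: [20, 2]
BINARY_OP | → 20 | 2 = 22. Stack: [22]
STORE_FAST n → n=22. Stack: []
LOAD_CONST → push 2. Stack: [2]
STORE_FAST r → r=2. Stack: []
LOAD_FAST q → push -8. Stack: [-8]
RETURN_VALUE → return -8.

22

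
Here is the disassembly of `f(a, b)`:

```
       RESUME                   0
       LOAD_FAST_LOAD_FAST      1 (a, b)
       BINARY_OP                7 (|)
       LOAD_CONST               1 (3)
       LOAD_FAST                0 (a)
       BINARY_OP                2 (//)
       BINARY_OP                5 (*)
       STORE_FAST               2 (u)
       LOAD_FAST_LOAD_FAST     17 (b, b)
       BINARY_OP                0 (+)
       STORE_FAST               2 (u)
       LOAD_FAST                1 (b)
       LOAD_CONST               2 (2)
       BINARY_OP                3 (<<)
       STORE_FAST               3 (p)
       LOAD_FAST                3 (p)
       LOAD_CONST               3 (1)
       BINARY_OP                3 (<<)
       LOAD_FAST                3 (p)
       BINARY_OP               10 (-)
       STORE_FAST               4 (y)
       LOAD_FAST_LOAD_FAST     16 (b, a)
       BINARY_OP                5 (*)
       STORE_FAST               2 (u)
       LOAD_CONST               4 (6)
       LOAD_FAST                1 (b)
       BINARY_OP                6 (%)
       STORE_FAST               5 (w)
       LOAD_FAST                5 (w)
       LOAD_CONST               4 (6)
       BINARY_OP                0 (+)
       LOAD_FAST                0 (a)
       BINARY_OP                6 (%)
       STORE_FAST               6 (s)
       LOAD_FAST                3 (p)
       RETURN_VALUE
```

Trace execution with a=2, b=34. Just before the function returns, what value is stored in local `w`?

LOAD_FAST_LOAD_FAST a,b → push 2,34. Stack: [2, 34]
BINARY_OP | → 2 | 34 = 34. Stack: [34]
LOAD_CONST → push 3. Stack: [34, 3]
LOAD_FAST a → push 2. Stack: [34, 3, 2]
BINARY_OP // → 3 // 2 = 1. Stack: [34, 1]
BINARY_OP * → 34 * 1 = 34. Stack: [34]
STORE_FAST u → u=34. Stack: []
LOAD_FAST_LOAD_FAST b,b → push 34,34. Stack: [34, 34]
BINARY_OP + → 34 + 34 = 68. Stack: [68]
STORE_FAST u → u=68. Stack: []
LOAD_FAST b → push 34. Stack: [34]
LOAD_CONST → push 2. Stack: [34, 2]
BINARY_OP << → 34 << 2 = 136. Stack: [136]
STORE_FAST p → p=136. Stack: []
LOAD_FAST p → push 136. Stack: [136]
LOAD_CONST → push 1. Stack: [136, 1]
BINARY_OP << → 136 << 1 = 272. Stack: [272]
LOAD_FAST p → push 136. Stack: [272, 136]
BINARY_OP - → 272 - 136 = 136. Stack: [136]
STORE_FAST y → y=136. Stack: []
LOAD_FAST_LOAD_FAST b,a → push 34,2. Stack: [34, 2]
BINARY_OP * → 34 * 2 = 68. Stack: [68]
STORE_FAST u → u=68. Stack: []
LOAD_CONST → push 6. Stack: [6]
LOAD_FAST b → push 34. Stack: [6, 34]
BINARY_OP % → 6 % 34 = 6. Stack: [6]
STORE_FAST w → w=6. Stack: []
LOAD_FAST w → push 6. Stack: [6]
LOAD_CONST → push 6. Stack: [6, 6]
BINARY_OP + → 6 + 6 = 12. Stack: [12]
LOAD_FAST a → push 2. Stack: [12, 2]
BINARY_OP % → 12 % 2 = 0. Stack: [0]
STORE_FAST s → s=0. Stack: []
LOAD_FAST p → push 136. Stack: [136]
RETURN_VALUE → return 136.

6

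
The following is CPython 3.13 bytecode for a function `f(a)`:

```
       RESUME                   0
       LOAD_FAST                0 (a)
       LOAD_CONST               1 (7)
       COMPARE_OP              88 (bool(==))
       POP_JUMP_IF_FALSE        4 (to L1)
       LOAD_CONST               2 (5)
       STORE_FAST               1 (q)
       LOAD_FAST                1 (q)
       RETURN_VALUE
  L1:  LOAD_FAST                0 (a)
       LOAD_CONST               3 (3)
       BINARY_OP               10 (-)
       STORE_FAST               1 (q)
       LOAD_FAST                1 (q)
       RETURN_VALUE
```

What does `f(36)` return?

33

LOAD_FAST a → push 36. Stack: [36]
LOAD_CONST → push 7. Stack: [36, 7]
COMPARE_OP bool(==) → 36 vs 7 = False. Stack: [False]
POP_JUMP_IF_FALSE → pop False; jump. Stack: []
LOAD_FAST a → push 36. Stack: [36]
LOAD_CONST → push 3. Stack: [36, 3]
BINARY_OP - → 36 - 3 = 33. Stack: [33]
STORE_FAST q → q=33. Stack: []
LOAD_FAST q → push 33. Stack: [33]
RETURN_VALUE → return 33.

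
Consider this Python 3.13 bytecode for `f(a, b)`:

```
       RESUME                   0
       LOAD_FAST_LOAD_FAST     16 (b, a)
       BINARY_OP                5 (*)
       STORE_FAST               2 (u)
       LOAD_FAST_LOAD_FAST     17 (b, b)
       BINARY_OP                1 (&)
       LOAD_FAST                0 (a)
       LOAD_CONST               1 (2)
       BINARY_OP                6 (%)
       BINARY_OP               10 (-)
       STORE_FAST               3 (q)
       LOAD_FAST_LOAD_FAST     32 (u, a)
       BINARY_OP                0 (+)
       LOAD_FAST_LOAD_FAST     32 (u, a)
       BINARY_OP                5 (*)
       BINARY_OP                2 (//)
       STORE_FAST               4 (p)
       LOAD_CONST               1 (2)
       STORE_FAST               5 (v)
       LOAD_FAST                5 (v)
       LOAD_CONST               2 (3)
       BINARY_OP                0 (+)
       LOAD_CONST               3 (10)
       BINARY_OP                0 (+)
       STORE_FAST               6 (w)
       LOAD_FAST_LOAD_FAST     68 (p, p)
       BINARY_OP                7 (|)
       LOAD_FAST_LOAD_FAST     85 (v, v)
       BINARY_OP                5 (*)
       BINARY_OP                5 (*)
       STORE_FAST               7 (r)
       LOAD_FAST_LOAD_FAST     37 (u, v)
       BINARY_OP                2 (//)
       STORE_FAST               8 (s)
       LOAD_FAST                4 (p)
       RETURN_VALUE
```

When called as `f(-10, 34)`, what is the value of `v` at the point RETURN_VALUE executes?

LOAD_FAST_LOAD_FAST b,a → push 34,-10. Stack: [34, -10]
BINARY_OP * → 34 * -10 = -340. Stack: [-340]
STORE_FAST u → u=-340. Stack: []
LOAD_FAST_LOAD_FAST b,b → push 34,34. Stack: [34, 34]
BINARY_OP & → 34 & 34 = 34. Stack: [34]
LOAD_FAST a → push -10. Stack: [34, -10]
LOAD_CONST → push 2. Stack: [34, -10, 2]
BINARY_OP % → -10 % 2 = 0. Stack: [34, 0]
BINARY_OP - → 34 - 0 = 34. Stack: [34]
STORE_FAST q → q=34. Stack: []
LOAD_FAST_LOAD_FAST u,a → push -340,-10. Stack: [-340, -10]
BINARY_OP + → -340 + -10 = -350. Stack: [-350]
LOAD_FAST_LOAD_FAST u,a → push -340,-10. Stack: [-350, -340, -10]
BINARY_OP * → -340 * -10 = 3400. Stack: [-350, 3400]
BINARY_OP // → -350 // 3400 = -1. Stack: [-1]
STORE_FAST p → p=-1. Stack: []
LOAD_CONST → push 2. Stack: [2]
STORE_FAST v → v=2. Stack: []
LOAD_FAST v → push 2. Stack: [2]
LOAD_CONST → push 3. Stack: [2, 3]
BINARY_OP + → 2 + 3 = 5. Stack: [5]
LOAD_CONST → push 10. Stack: [5, 10]
BINARY_OP + → 5 + 10 = 15. Stack: [15]
STORE_FAST w → w=15. Stack: []
LOAD_FAST_LOAD_FAST p,p → push -1,-1. Stack: [-1, -1]
BINARY_OP | → -1 | -1 = -1. Stack: [-1]
LOAD_FAST_LOAD_FAST v,v → push 2,2. Stack: [-1, 2, 2]
BINARY_OP * → 2 * 2 = 4. Stack: [-1, 4]
BINARY_OP * → -1 * 4 = -4. Stack: [-4]
STORE_FAST r → r=-4. Stack: []
LOAD_FAST_LOAD_FAST u,v → push -340,2. Stack: [-340, 2]
BINARY_OP // → -340 // 2 = -170. Stack: [-170]
STORE_FAST s → s=-170. Stack: []
LOAD_FAST p → push -1. Stack: [-1]
RETURN_VALUE → return -1.

2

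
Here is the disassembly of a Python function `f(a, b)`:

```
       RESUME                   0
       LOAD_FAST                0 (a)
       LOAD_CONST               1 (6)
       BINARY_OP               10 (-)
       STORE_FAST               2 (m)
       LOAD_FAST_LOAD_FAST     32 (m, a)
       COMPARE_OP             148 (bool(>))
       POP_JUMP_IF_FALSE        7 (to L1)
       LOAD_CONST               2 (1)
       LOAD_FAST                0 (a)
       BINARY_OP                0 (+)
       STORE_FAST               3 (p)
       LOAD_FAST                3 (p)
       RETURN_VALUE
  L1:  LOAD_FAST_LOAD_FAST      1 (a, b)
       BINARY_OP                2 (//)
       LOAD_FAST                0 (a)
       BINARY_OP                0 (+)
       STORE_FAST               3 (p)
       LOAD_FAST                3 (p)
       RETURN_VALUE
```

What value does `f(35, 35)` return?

LOAD_FAST a → push 35. Stack: [35]
LOAD_CONST → push 6. Stack: [35, 6]
BINARY_OP - → 35 - 6 = 29. Stack: [29]
STORE_FAST m → m=29. Stack: []
LOAD_FAST_LOAD_FAST m,a → push 29,35. Stack: [29, 35]
COMPARE_OP bool(>) → 29 vs 35 = False. Stack: [False]
POP_JUMP_IF_FALSE → pop False; jump. Stack: []
LOAD_FAST_LOAD_FAST a,b → push 35,35. Stack: [35, 35]
BINARY_OP // → 35 // 35 = 1. Stack: [1]
LOAD_FAST a → push 35. Stack: [1, 35]
BINARY_OP + → 1 + 35 = 36. Stack: [36]
STORE_FAST p → p=36. Stack: []
LOAD_FAST p → push 36. Stack: [36]
RETURN_VALUE → return 36.

36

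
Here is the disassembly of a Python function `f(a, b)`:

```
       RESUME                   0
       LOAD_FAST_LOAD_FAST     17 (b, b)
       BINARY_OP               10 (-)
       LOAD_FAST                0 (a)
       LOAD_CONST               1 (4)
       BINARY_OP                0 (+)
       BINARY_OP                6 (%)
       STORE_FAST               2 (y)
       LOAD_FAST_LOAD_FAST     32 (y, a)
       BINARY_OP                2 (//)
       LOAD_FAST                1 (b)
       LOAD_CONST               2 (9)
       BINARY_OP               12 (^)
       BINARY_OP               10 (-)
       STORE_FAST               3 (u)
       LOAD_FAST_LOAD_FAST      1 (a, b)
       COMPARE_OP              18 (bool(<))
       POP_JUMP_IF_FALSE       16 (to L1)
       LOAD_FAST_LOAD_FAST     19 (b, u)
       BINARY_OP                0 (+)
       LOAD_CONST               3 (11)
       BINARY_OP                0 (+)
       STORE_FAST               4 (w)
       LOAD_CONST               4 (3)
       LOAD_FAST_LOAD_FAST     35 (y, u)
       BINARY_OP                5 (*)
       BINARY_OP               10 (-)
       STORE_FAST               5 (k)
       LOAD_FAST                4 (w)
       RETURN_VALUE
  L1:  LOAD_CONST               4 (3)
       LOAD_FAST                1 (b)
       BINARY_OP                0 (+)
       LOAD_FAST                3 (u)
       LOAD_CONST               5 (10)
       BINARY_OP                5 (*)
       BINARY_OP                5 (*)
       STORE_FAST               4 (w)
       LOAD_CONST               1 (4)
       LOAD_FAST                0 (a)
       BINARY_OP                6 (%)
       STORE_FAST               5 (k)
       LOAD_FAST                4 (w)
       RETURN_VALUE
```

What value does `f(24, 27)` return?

LOAD_FAST_LOAD_FAST b,b → push 27,27. Stack: [27, 27]
BINARY_OP - → 27 - 27 = 0. Stack: [0]
LOAD_FAST a → push 24. Stack: [0, 24]
LOAD_CONST → push 4. Stack: [0, 24, 4]
BINARY_OP + → 24 + 4 = 28. Stack: [0, 28]
BINARY_OP % → 0 % 28 = 0. Stack: [0]
STORE_FAST y → y=0. Stack: []
LOAD_FAST_LOAD_FAST y,a → push 0,24. Stack: [0, 24]
BINARY_OP // → 0 // 24 = 0. Stack: [0]
LOAD_FAST b → push 27. Stack: [0, 27]
LOAD_CONST → push 9. Stack: [0, 27, 9]
BINARY_OP ^ → 27 ^ 9 = 18. Stack: [0, 18]
BINARY_OP - → 0 - 18 = -18. Stack: [-18]
STORE_FAST u → u=-18. Stack: []
LOAD_FAST_LOAD_FAST a,b → push 24,27. Stack: [24, 27]
COMPARE_OP bool(<) → 24 vs 27 = True. Stack: [True]
POP_JUMP_IF_FALSE → pop True; no jump. Stack: []
LOAD_FAST_LOAD_FAST b,u → push 27,-18. Stack: [27, -18]
BINARY_OP + → 27 + -18 = 9. Stack: [9]
LOAD_CONST → push 11. Stack: [9, 11]
BINARY_OP + → 9 + 11 = 20. Stack: [20]
STORE_FAST w → w=20. Stack: []
LOAD_CONST → push 3. Stack: [3]
LOAD_FAST_LOAD_FAST y,u → push 0,-18. Stack: [3, 0, -18]
BINARY_OP * → 0 * -18 = 0. Stack: [3, 0]
BINARY_OP - → 3 - 0 = 3. Stack: [3]
STORE_FAST k → k=3. Stack: []
LOAD_FAST w → push 20. Stack: [20]
RETURN_VALUE → return 20.

20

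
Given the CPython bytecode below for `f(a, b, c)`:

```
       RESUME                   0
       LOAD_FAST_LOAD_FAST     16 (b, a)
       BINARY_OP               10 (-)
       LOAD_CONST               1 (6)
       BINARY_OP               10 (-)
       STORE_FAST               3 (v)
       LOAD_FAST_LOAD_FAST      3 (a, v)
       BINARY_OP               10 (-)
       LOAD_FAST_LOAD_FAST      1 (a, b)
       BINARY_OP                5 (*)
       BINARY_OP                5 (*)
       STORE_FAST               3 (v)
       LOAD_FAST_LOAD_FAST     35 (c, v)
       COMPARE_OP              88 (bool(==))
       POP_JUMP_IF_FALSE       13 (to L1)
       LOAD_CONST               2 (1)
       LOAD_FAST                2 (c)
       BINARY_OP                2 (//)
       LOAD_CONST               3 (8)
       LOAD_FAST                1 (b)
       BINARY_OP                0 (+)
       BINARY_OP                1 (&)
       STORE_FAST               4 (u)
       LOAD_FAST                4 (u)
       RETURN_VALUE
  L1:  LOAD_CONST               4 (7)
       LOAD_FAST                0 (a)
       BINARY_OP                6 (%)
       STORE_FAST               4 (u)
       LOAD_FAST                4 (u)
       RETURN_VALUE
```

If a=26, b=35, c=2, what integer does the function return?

7

LOAD_FAST_LOAD_FAST b,a → push 35,26. Stack: [35, 26]
BINARY_OP - → 35 - 26 = 9. Stack: [9]
LOAD_CONST → push 6. Stack: [9, 6]
BINARY_OP - → 9 - 6 = 3. Stack: [3]
STORE_FAST v → v=3. Stack: []
LOAD_FAST_LOAD_FAST a,v → push 26,3. Stack: [26, 3]
BINARY_OP - → 26 - 3 = 23. Stack: [23]
LOAD_FAST_LOAD_FAST a,b → push 26,35. Stack: [23, 26, 35]
BINARY_OP * → 26 * 35 = 910. Stack: [23, 910]
BINARY_OP * → 23 * 910 = 20930. Stack: [20930]
STORE_FAST v → v=20930. Stack: []
LOAD_FAST_LOAD_FAST c,v → push 2,20930. Stack: [2, 20930]
COMPARE_OP bool(==) → 2 vs 20930 = False. Stack: [False]
POP_JUMP_IF_FALSE → pop False; jump. Stack: []
LOAD_CONST → push 7. Stack: [7]
LOAD_FAST a → push 26. Stack: [7, 26]
BINARY_OP % → 7 % 26 = 7. Stack: [7]
STORE_FAST u → u=7. Stack: []
LOAD_FAST u → push 7. Stack: [7]
RETURN_VALUE → return 7.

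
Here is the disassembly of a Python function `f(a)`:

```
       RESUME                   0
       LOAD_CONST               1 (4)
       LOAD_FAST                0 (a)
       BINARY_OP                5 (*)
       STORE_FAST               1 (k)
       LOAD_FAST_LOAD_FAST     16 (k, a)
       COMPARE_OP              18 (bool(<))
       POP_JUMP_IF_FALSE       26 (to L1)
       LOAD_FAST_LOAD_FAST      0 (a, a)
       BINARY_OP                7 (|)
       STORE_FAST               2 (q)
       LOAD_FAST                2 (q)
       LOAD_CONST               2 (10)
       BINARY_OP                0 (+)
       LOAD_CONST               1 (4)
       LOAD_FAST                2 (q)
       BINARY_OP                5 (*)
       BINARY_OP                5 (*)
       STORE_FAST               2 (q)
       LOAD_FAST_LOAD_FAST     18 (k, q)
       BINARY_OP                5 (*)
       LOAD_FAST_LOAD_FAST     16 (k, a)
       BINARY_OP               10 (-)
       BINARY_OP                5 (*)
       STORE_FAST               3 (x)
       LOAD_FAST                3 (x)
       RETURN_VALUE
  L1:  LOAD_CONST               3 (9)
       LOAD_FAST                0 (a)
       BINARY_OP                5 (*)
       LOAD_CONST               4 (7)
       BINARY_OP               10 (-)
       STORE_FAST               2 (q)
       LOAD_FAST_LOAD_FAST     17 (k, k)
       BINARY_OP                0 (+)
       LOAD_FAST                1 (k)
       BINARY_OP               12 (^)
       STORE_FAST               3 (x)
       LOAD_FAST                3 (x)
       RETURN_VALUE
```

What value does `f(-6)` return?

-41472

LOAD_CONST → push 4. Stack: [4]
LOAD_FAST a → push -6. Stack: [4, -6]
BINARY_OP * → 4 * -6 = -24. Stack: [-24]
STORE_FAST k → k=-24. Stack: []
LOAD_FAST_LOAD_FAST k,a → push -24,-6. Stack: [-24, -6]
COMPARE_OP bool(<) → -24 vs -6 = True. Stack: [True]
POP_JUMP_IF_FALSE → pop True; no jump. Stack: []
LOAD_FAST_LOAD_FAST a,a → push -6,-6. Stack: [-6, -6]
BINARY_OP | → -6 | -6 = -6. Stack: [-6]
STORE_FAST q → q=-6. Stack: []
LOAD_FAST q → push -6. Stack: [-6]
LOAD_CONST → push 10. Stack: [-6, 10]
BINARY_OP + → -6 + 10 = 4. Stack: [4]
LOAD_CONST → push 4. Stack: [4, 4]
LOAD_FAST q → push -6. Stack: [4, 4, -6]
BINARY_OP * → 4 * -6 = -24. Stack: [4, -24]
BINARY_OP * → 4 * -24 = -96. Stack: [-96]
STORE_FAST q → q=-96. Stack: []
LOAD_FAST_LOAD_FAST k,q → push -24,-96. Stack: [-24, -96]
BINARY_OP * → -24 * -96 = 2304. Stack: [2304]
LOAD_FAST_LOAD_FAST k,a → push -24,-6. Stack: [2304, -24, -6]
BINARY_OP - → -24 - -6 = -18. Stack: [2304, -18]
BINARY_OP * → 2304 * -18 = -41472. Stack: [-41472]
STORE_FAST x → x=-41472. Stack: []
LOAD_FAST x → push -41472. Stack: [-41472]
RETURN_VALUE → return -41472.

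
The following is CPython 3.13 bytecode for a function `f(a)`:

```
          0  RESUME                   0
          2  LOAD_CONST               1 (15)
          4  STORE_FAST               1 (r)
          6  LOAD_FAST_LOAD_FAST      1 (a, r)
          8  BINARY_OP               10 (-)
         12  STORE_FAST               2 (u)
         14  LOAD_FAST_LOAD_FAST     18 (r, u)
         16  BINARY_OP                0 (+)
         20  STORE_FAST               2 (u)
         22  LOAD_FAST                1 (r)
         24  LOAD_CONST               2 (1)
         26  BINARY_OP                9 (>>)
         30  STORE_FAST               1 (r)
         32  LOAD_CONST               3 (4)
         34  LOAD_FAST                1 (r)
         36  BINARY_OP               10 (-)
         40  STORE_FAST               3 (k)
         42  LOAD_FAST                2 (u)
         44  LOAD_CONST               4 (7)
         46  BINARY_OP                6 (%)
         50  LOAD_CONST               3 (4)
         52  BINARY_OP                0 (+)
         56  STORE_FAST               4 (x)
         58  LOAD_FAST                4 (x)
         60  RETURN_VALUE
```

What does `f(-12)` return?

6

LOAD_CONST → push 15. Stack: [15]
STORE_FAST r → r=15. Stack: []
LOAD_FAST_LOAD_FAST a,r → push -12,15. Stack: [-12, 15]
BINARY_OP - → -12 - 15 = -27. Stack: [-27]
STORE_FAST u → u=-27. Stack: []
LOAD_FAST_LOAD_FAST r,u → push 15,-27. Stack: [15, -27]
BINARY_OP + → 15 + -27 = -12. Stack: [-12]
STORE_FAST u → u=-12. Stack: []
LOAD_FAST r → push 15. Stack: [15]
LOAD_CONST → push 1. Stack: [15, 1]
BINARY_OP >> → 15 >> 1 = 7. Stack: [7]
STORE_FAST r → r=7. Stack: []
LOAD_CONST → push 4. Stack: [4]
LOAD_FAST r → push 7. Stack: [4, 7]
BINARY_OP - → 4 - 7 = -3. Stack: [-3]
STORE_FAST k → k=-3. Stack: []
LOAD_FAST u → push -12. Stack: [-12]
LOAD_CONST → push 7. Stack: [-12, 7]
BINARY_OP % → -12 % 7 = 2. Stack: [2]
LOAD_CONST → push 4. Stack: [2, 4]
BINARY_OP + → 2 + 4 = 6. Stack: [6]
STORE_FAST x → x=6. Stack: []
LOAD_FAST x → push 6. Stack: [6]
RETURN_VALUE → return 6.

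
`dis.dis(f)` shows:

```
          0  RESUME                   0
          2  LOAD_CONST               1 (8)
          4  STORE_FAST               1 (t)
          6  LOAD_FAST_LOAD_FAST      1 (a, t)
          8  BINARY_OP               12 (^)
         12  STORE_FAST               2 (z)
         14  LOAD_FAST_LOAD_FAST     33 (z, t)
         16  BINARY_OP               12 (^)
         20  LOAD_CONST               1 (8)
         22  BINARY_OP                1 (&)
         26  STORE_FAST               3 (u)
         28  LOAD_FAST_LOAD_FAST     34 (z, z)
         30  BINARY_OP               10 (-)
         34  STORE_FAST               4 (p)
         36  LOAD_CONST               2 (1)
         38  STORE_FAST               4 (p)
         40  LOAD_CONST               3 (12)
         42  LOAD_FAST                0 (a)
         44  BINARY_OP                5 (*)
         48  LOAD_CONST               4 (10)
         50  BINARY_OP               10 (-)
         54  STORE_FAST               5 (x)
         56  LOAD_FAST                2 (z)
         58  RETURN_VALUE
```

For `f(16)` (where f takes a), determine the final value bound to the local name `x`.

182

LOAD_CONST → push 8. Stack: [8]
STORE_FAST t → t=8. Stack: []
LOAD_FAST_LOAD_FAST a,t → push 16,8. Stack: [16, 8]
BINARY_OP ^ → 16 ^ 8 = 24. Stack: [24]
STORE_FAST z → z=24. Stack: []
LOAD_FAST_LOAD_FAST z,t → push 24,8. Stack: [24, 8]
BINARY_OP ^ → 24 ^ 8 = 16. Stack: [16]
LOAD_CONST → push 8. Stack: [16, 8]
BINARY_OP & → 16 & 8 = 0. Stack: [0]
STORE_FAST u → u=0. Stack: []
LOAD_FAST_LOAD_FAST z,z → push 24,24. Stack: [24, 24]
BINARY_OP - → 24 - 24 = 0. Stack: [0]
STORE_FAST p → p=0. Stack: []
LOAD_CONST → push 1. Stack: [1]
STORE_FAST p → p=1. Stack: []
LOAD_CONST → push 12. Stack: [12]
LOAD_FAST a → push 16. Stack: [12, 16]
BINARY_OP * → 12 * 16 = 192. Stack: [192]
LOAD_CONST → push 10. Stack: [192, 10]
BINARY_OP - → 192 - 10 = 182. Stack: [182]
STORE_FAST x → x=182. Stack: []
LOAD_FAST z → push 24. Stack: [24]
RETURN_VALUE → return 24.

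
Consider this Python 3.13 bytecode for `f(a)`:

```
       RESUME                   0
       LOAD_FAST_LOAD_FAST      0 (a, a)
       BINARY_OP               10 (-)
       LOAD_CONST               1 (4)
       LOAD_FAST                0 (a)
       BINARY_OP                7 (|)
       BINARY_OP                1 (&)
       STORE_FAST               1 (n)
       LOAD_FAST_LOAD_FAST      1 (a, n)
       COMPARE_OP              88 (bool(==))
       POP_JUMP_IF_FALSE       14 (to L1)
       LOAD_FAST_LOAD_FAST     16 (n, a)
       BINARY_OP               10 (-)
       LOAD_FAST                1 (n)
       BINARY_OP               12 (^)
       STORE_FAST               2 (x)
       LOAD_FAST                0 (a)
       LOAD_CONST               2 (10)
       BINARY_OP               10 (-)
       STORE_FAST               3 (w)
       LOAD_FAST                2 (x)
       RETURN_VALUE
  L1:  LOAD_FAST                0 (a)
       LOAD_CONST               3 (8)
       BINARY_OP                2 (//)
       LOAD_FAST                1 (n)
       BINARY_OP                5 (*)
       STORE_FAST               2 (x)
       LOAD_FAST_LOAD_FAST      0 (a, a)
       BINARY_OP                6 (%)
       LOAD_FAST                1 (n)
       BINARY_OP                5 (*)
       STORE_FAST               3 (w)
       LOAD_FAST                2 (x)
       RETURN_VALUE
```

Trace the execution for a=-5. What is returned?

0

LOAD_FAST_LOAD_FAST a,a → push -5,-5. Stack: [-5, -5]
BINARY_OP - → -5 - -5 = 0. Stack: [0]
LOAD_CONST → push 4. Stack: [0, 4]
LOAD_FAST a → push -5. Stack: [0, 4, -5]
BINARY_OP | → 4 | -5 = -1. Stack: [0, -1]
BINARY_OP & → 0 & -1 = 0. Stack: [0]
STORE_FAST n → n=0. Stack: []
LOAD_FAST_LOAD_FAST a,n → push -5,0. Stack: [-5, 0]
COMPARE_OP bool(==) → -5 vs 0 = False. Stack: [False]
POP_JUMP_IF_FALSE → pop False; jump. Stack: []
LOAD_FAST a → push -5. Stack: [-5]
LOAD_CONST → push 8. Stack: [-5, 8]
BINARY_OP // → -5 // 8 = -1. Stack: [-1]
LOAD_FAST n → push 0. Stack: [-1, 0]
BINARY_OP * → -1 * 0 = 0. Stack: [0]
STORE_FAST x → x=0. Stack: []
LOAD_FAST_LOAD_FAST a,a → push -5,-5. Stack: [-5, -5]
BINARY_OP % → -5 % -5 = 0. Stack: [0]
LOAD_FAST n → push 0. Stack: [0, 0]
BINARY_OP * → 0 * 0 = 0. Stack: [0]
STORE_FAST w → w=0. Stack: []
LOAD_FAST x → push 0. Stack: [0]
RETURN_VALUE → return 0.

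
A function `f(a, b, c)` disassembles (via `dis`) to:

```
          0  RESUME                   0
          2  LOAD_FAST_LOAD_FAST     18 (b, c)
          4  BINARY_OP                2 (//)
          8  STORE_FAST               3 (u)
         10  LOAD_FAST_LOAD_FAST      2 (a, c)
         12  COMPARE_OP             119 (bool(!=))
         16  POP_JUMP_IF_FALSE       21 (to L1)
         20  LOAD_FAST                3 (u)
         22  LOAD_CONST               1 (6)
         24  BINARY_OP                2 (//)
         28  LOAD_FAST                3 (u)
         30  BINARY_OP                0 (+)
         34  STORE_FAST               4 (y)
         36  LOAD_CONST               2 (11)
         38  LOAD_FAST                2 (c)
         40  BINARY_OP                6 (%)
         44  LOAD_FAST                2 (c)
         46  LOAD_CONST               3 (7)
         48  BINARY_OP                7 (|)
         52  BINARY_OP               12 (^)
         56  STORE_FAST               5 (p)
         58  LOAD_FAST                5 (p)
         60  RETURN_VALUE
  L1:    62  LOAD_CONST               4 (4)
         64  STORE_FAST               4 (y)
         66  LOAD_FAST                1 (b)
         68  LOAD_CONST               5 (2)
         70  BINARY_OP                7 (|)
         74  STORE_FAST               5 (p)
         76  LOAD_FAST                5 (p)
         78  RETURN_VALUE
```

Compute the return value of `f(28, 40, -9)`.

14

LOAD_FAST_LOAD_FAST b,c → push 40,-9. Stack: [40, -9]
BINARY_OP // → 40 // -9 = -5. Stack: [-5]
STORE_FAST u → u=-5. Stack: []
LOAD_FAST_LOAD_FAST a,c → push 28,-9. Stack: [28, -9]
COMPARE_OP bool(!=) → 28 vs -9 = True. Stack: [True]
POP_JUMP_IF_FALSE → pop True; no jump. Stack: []
LOAD_FAST u → push -5. Stack: [-5]
LOAD_CONST → push 6. Stack: [-5, 6]
BINARY_OP // → -5 // 6 = -1. Stack: [-1]
LOAD_FAST u → push -5. Stack: [-1, -5]
BINARY_OP + → -1 + -5 = -6. Stack: [-6]
STORE_FAST y → y=-6. Stack: []
LOAD_CONST → push 11. Stack: [11]
LOAD_FAST c → push -9. Stack: [11, -9]
BINARY_OP % → 11 % -9 = -7. Stack: [-7]
LOAD_FAST c → push -9. Stack: [-7, -9]
LOAD_CONST → push 7. Stack: [-7, -9, 7]
BINARY_OP | → -9 | 7 = -9. Stack: [-7, -9]
BINARY_OP ^ → -7 ^ -9 = 14. Stack: [14]
STORE_FAST p → p=14. Stack: []
LOAD_FAST p → push 14. Stack: [14]
RETURN_VALUE → return 14.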